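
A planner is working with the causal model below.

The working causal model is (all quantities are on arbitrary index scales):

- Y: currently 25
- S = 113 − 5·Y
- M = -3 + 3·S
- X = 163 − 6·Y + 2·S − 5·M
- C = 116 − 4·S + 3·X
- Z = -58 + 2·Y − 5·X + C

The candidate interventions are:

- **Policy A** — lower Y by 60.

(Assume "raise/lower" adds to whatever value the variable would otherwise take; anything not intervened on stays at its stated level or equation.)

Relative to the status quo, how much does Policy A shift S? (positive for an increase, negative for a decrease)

Baseline:
  Y = 25
  S = 113 − 5·25 = -12
Policy A (Y − 60):
  Y = 25 − 60 = -35
  S = 113 − 5·(-35) = 288
Change in S: 288 − (-12) = 300

300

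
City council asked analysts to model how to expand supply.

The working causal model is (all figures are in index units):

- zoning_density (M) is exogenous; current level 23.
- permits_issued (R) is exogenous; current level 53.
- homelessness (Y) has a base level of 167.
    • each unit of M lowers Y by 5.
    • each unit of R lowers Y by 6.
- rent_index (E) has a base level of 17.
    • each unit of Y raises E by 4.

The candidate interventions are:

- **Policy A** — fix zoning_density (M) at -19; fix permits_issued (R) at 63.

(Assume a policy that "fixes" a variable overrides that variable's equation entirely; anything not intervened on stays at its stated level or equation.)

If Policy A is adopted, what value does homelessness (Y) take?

-116

Policy A (M := -19, R := 63):
  M = -19
  R = 63
  Y = 167 − 5·(-19) − 6·63 = -116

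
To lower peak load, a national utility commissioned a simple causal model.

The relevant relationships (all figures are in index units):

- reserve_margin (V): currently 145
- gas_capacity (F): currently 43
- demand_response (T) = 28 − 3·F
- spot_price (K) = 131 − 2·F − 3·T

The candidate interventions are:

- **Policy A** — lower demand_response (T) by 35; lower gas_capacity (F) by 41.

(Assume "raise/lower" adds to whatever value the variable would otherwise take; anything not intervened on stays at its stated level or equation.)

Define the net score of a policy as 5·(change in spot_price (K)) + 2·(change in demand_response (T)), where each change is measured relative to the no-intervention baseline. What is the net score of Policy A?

Baseline:
  F = 43
  T = 28 − 3·43 = -101
  K = 131 − 2·43 − 3·(-101) = 348
Policy A (T − 35, F − 41):
  F = 43 − 41 = 2
  T = 28 − 3·2 (−35 from intervention) = -13
  K = 131 − 2·2 − 3·(-13) = 166
ΔK = 166 − 348 = -182; ΔT = -13 − (-101) = 88
Score = 5·(-182) + 2·88 = -734

-734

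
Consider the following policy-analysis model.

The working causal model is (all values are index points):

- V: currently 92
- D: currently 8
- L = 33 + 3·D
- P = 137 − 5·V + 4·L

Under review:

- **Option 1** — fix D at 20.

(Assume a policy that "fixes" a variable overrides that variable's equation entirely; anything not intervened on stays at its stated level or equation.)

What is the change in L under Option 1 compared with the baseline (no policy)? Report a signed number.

Baseline:
  D = 8
  L = 33 + 3·8 = 57
Option 1 (D := 20):
  D = 20
  L = 33 + 3·20 = 93
Change in L: 93 − 57 = 36

36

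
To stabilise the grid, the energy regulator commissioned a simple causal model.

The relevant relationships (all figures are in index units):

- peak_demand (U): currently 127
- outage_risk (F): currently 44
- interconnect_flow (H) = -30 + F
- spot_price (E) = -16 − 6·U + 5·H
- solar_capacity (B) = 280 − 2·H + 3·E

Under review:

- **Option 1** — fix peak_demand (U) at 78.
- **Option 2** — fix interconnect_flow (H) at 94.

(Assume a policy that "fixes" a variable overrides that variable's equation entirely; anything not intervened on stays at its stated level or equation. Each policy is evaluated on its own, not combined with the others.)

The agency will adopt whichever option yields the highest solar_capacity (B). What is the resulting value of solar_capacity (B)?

Option 1 (U := 78):
  U = 78
  F = 44
  H = -30 + 44 = 14
  E = -16 − 6·78 + 5·14 = -414
  B = 280 − 2·14 + 3·(-414) = -990
Option 2 (H := 94):
  U = 127
  F = 44
  H = 94
  E = -16 − 6·127 + 5·94 = -308
  B = 280 − 2·94 + 3·(-308) = -832
Comparing — Option 1: B=-990, Option 2: B=-832. Highest is -832 (Option 2).

-832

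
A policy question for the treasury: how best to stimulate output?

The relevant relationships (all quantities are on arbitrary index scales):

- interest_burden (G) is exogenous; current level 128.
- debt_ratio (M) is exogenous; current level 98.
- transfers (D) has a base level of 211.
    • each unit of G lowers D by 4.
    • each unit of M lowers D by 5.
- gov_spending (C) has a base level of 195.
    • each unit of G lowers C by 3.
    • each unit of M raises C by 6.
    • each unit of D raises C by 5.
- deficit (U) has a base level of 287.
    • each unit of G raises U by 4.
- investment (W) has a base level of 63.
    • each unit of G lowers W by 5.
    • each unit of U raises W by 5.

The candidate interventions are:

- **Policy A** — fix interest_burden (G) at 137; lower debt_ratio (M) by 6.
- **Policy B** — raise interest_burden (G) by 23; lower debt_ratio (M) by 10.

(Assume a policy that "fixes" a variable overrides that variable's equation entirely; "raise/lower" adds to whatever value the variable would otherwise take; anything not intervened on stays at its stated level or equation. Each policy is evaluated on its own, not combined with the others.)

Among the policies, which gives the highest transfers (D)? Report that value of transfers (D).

-797

Policy A (G := 137, M − 6):
  G = 137
  M = 98 − 6 = 92
  D = 211 − 4·137 − 5·92 = -797
Policy B (G + 23, M − 10):
  G = 128 + 23 = 151
  M = 98 − 10 = 88
  D = 211 − 4·151 − 5·88 = -833
Comparing — Policy A: D=-797, Policy B: D=-833. Highest is -797 (Policy A).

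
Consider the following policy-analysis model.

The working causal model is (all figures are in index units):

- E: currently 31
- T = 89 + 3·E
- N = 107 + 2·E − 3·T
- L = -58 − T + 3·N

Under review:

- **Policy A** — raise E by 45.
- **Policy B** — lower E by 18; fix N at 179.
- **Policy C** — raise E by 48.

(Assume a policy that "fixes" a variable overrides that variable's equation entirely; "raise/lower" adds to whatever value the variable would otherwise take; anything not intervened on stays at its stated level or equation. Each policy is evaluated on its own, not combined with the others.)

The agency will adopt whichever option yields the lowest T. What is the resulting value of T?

Policy A (E + 45):
  E = 31 + 45 = 76
  T = 89 + 3·76 = 317
Policy B (E − 18, N := 179):
  E = 31 − 18 = 13
  T = 89 + 3·13 = 128
Policy C (E + 48):
  E = 31 + 48 = 79
  T = 89 + 3·79 = 326
Comparing — Policy A: T=317, Policy B: T=128, Policy C: T=326. Lowest is 128 (Policy B).

128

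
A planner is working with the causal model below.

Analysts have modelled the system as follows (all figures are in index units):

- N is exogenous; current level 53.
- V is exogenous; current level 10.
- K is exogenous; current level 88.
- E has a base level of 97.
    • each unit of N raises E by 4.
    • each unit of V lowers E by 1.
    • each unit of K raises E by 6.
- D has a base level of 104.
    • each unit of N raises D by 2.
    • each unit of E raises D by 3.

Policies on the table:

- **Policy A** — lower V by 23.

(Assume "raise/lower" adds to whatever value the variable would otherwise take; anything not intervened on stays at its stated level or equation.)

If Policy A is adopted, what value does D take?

Policy A (V − 23):
  N = 53
  V = 10 − 23 = -13
  K = 88
  E = 97 + 4·53 − (-13) + 6·88 = 850
  D = 104 + 2·53 + 3·850 = 2760

2760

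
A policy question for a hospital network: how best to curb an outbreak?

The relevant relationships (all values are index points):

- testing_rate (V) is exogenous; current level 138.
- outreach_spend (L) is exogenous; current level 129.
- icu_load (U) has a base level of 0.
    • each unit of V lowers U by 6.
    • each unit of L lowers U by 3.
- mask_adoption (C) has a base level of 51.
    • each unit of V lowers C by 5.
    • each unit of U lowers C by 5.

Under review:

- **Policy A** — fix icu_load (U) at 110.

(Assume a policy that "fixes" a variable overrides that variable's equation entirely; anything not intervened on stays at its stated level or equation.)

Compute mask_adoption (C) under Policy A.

Policy A (U := 110):
  V = 138
  L = 129
  U = 110
  C = 51 − 5·138 − 5·110 = -1189

-1189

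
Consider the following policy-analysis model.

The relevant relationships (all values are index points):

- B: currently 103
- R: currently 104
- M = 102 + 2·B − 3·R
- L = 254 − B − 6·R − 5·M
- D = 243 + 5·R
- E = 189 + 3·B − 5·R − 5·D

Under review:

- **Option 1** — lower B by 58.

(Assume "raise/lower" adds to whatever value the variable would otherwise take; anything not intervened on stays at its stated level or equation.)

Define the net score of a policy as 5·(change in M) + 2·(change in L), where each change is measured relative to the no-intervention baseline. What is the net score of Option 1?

Baseline:
  B = 103
  R = 104
  M = 102 + 2·103 − 3·104 = -4
  L = 254 − 103 − 6·104 − 5·(-4) = -453
Option 1 (B − 58):
  B = 103 − 58 = 45
  R = 104
  M = 102 + 2·45 − 3·104 = -120
  L = 254 − 45 − 6·104 − 5·(-120) = 185
ΔM = -120 − (-4) = -116; ΔL = 185 − (-453) = 638
Score = 5·(-116) + 2·638 = 696

696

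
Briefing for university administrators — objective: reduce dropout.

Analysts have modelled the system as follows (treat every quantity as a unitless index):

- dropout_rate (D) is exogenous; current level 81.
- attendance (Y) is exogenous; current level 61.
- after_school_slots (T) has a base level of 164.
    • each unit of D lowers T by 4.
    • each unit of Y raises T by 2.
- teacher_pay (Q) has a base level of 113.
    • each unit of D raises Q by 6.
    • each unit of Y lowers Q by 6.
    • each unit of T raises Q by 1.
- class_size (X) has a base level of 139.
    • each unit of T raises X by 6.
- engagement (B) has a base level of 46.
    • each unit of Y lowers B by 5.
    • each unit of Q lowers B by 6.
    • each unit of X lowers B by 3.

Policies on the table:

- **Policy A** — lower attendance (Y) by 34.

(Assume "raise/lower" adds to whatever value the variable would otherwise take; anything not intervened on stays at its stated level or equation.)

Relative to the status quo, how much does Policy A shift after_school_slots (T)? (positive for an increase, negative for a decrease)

-68

Baseline:
  D = 81
  Y = 61
  T = 164 − 4·81 + 2·61 = -38
Policy A (Y − 34):
  D = 81
  Y = 61 − 34 = 27
  T = 164 − 4·81 + 2·27 = -106
Change in T: -106 − (-38) = -68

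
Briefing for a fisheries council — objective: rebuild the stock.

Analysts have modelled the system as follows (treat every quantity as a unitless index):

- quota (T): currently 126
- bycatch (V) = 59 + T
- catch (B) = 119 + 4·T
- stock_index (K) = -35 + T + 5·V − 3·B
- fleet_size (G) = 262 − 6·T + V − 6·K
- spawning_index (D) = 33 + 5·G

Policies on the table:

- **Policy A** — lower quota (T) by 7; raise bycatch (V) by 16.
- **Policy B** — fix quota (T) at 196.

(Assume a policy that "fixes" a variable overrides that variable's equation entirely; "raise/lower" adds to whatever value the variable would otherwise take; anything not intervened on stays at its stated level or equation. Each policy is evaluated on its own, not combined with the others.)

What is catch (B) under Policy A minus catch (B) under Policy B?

-308

Policy A (T − 7, V + 16):
  T = 126 − 7 = 119
  B = 119 + 4·119 = 595
Policy B (T := 196):
  T = 196
  B = 119 + 4·196 = 903
B: 595 − 903 = -308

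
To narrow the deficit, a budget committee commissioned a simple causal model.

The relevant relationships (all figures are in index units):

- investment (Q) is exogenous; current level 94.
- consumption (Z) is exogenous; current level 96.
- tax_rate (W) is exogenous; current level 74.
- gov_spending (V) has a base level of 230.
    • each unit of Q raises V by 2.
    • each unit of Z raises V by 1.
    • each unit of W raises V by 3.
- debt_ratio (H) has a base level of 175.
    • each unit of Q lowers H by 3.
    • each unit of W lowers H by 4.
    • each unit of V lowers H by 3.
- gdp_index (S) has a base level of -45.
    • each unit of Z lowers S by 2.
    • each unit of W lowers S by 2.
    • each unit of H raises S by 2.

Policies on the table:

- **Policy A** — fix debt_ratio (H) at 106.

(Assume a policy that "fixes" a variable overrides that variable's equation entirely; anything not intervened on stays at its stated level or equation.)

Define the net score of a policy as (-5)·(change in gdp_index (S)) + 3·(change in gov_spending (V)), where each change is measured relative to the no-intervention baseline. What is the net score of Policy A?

Baseline:
  Q = 94
  Z = 96
  W = 74
  V = 230 + 2·94 + 96 + 3·74 = 736
  H = 175 − 3·94 − 4·74 − 3·736 = -2611
  S = -45 − 2·96 − 2·74 + 2·(-2611) = -5607
Policy A (H := 106):
  Q = 94
  Z = 96
  W = 74
  V = 230 + 2·94 + 96 + 3·74 = 736
  H = 106
  S = -45 − 2·96 − 2·74 + 2·106 = -173
ΔS = -173 − (-5607) = 5434; ΔV = 736 − 736 = 0
Score = (-5)·5434 + 3·0 = -27170

-27170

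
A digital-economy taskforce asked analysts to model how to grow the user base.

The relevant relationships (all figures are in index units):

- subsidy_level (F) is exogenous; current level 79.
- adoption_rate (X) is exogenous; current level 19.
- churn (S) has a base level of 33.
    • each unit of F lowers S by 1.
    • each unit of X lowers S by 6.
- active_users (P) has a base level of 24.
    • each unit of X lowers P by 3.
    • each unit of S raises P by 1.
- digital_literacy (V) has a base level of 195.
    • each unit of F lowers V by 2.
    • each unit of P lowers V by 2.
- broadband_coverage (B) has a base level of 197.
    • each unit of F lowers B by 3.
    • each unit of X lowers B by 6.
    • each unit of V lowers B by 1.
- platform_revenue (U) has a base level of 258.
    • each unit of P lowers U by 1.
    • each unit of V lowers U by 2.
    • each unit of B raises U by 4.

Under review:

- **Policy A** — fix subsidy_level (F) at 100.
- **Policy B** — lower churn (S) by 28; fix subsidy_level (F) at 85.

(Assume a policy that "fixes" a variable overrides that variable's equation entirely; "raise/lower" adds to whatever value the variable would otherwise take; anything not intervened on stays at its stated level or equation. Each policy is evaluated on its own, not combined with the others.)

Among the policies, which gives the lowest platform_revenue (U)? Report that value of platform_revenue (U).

Policy A (F := 100):
  F = 100
  X = 19
  S = 33 − 100 − 6·19 = -181
  P = 24 − 3·19 + (-181) = -214
  V = 195 − 2·100 − 2·(-214) = 423
  B = 197 − 3·100 − 6·19 − 423 = -640
  U = 258 − (-214) − 2·423 + 4·(-640) = -2934
Policy B (S − 28, F := 85):
  F = 85
  X = 19
  S = 33 − 85 − 6·19 (−28 from intervention) = -194
  P = 24 − 3·19 + (-194) = -227
  V = 195 − 2·85 − 2·(-227) = 479
  B = 197 − 3·85 − 6·19 − 479 = -651
  U = 258 − (-227) − 2·479 + 4·(-651) = -3077
Comparing — Policy A: U=-2934, Policy B: U=-3077. Lowest is -3077 (Policy B).

-3077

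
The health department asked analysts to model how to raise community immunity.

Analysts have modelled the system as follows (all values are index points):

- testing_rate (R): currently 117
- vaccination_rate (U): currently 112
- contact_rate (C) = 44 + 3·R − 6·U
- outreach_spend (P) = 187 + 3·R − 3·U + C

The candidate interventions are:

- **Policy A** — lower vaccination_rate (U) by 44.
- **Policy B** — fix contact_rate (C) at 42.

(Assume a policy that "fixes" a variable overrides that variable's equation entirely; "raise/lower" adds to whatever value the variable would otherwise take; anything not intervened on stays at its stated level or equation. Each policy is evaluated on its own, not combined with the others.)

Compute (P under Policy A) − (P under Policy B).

Policy A (U − 44):
  R = 117
  U = 112 − 44 = 68
  C = 44 + 3·117 − 6·68 = -13
  P = 187 + 3·117 − 3·68 + (-13) = 321
Policy B (C := 42):
  R = 117
  U = 112
  C = 42
  P = 187 + 3·117 − 3·112 + 42 = 244
P: 321 − 244 = 77

77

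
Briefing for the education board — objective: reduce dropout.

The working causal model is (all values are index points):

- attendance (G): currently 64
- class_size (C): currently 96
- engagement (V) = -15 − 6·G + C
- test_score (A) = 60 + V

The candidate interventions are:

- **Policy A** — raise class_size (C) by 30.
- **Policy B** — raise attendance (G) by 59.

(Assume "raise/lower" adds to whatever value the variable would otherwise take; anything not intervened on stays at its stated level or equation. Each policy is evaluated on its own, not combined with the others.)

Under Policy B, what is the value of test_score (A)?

-597

Policy B (G + 59):
  G = 64 + 59 = 123
  C = 96
  V = -15 − 6·123 + 96 = -657
  A = 60 + (-657) = -597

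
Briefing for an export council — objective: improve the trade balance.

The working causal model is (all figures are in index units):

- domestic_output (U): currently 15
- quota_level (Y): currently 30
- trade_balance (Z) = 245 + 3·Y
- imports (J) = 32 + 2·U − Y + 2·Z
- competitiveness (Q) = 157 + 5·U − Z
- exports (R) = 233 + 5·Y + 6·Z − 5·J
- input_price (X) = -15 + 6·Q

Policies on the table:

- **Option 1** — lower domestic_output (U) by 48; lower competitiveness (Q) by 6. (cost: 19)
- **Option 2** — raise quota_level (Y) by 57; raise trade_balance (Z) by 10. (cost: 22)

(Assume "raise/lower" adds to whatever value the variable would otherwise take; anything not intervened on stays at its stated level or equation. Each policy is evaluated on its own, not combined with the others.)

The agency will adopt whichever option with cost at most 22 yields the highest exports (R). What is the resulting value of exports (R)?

Option 1 (U − 48, Q − 6):
  U = 15 − 48 = -33
  Y = 30
  Z = 245 + 3·30 = 335
  J = 32 + 2·(-33) − 30 + 2·335 = 606
  R = 233 + 5·30 + 6·335 − 5·606 = -637
Option 2 (Y + 57, Z + 10):
  U = 15
  Y = 30 + 57 = 87
  Z = 245 + 3·87 (+10 from intervention) = 516
  J = 32 + 2·15 − 87 + 2·516 = 1007
  R = 233 + 5·87 + 6·516 − 5·1007 = -1271
Comparing — Option 1: R=-637, Option 2: R=-1271. Highest is -637 (Option 1).

-637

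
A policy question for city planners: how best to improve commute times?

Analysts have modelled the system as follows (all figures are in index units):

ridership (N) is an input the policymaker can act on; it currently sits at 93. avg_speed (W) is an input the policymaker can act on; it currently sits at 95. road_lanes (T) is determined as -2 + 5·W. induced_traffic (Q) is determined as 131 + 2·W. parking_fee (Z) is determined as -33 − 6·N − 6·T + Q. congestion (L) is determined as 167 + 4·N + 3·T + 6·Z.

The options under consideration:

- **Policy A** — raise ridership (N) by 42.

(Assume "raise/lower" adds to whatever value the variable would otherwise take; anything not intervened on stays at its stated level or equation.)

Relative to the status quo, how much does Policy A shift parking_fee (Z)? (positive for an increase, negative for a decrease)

-252

Baseline:
  N = 93
  W = 95
  T = -2 + 5·95 = 473
  Q = 131 + 2·95 = 321
  Z = -33 − 6·93 − 6·473 + 321 = -3108
Policy A (N + 42):
  N = 93 + 42 = 135
  W = 95
  T = -2 + 5·95 = 473
  Q = 131 + 2·95 = 321
  Z = -33 − 6·135 − 6·473 + 321 = -3360
Change in Z: -3360 − (-3108) = -252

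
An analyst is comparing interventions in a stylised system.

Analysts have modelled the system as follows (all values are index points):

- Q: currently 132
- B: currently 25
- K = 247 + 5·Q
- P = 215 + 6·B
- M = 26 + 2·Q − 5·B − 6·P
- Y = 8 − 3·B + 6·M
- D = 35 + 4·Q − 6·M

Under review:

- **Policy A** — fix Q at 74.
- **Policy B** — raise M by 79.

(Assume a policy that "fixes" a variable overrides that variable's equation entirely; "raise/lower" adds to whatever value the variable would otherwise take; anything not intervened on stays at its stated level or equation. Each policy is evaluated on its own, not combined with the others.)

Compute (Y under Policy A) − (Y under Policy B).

Policy A (Q := 74):
  Q = 74
  B = 25
  P = 215 + 6·25 = 365
  M = 26 + 2·74 − 5·25 − 6·365 = -2141
  Y = 8 − 3·25 + 6·(-2141) = -12913
Policy B (M + 79):
  Q = 132
  B = 25
  P = 215 + 6·25 = 365
  M = 26 + 2·132 − 5·25 − 6·365 (+79 from intervention) = -1946
  Y = 8 − 3·25 + 6·(-1946) = -11743
Y: -12913 − (-11743) = -1170

-1170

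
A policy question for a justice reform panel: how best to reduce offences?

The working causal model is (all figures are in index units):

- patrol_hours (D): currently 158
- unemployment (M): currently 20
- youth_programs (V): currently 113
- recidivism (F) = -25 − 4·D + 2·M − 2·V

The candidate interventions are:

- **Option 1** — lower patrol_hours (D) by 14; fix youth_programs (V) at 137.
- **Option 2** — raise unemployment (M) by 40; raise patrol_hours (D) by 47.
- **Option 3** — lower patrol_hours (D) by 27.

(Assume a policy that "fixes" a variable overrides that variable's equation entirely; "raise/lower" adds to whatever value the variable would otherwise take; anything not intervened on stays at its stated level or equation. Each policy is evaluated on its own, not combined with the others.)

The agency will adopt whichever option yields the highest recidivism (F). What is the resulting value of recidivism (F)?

Option 1 (D − 14, V := 137):
  D = 158 − 14 = 144
  M = 20
  V = 137
  F = -25 − 4·144 + 2·20 − 2·137 = -835
Option 2 (M + 40, D + 47):
  D = 158 + 47 = 205
  M = 20 + 40 = 60
  V = 113
  F = -25 − 4·205 + 2·60 − 2·113 = -951
Option 3 (D − 27):
  D = 158 − 27 = 131
  M = 20
  V = 113
  F = -25 − 4·131 + 2·20 − 2·113 = -735
Comparing — Option 1: F=-835, Option 2: F=-951, Option 3: F=-735. Highest is -735 (Option 3).

-735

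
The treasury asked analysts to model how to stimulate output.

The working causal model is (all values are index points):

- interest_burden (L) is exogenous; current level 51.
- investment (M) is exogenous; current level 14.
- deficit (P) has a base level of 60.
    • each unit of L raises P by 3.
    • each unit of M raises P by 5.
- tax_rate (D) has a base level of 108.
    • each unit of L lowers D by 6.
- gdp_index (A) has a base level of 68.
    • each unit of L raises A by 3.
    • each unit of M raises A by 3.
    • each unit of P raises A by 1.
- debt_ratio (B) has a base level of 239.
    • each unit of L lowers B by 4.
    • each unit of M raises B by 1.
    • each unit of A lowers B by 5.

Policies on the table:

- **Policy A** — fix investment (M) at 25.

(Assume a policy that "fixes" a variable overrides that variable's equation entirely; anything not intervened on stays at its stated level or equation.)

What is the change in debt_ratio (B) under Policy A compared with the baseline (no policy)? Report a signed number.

Baseline:
  L = 51
  M = 14
  P = 60 + 3·51 + 5·14 = 283
  A = 68 + 3·51 + 3·14 + 283 = 546
  B = 239 − 4·51 + 14 − 5·546 = -2681
Policy A (M := 25):
  L = 51
  M = 25
  P = 60 + 3·51 + 5·25 = 338
  A = 68 + 3·51 + 3·25 + 338 = 634
  B = 239 − 4·51 + 25 − 5·634 = -3110
Change in B: -3110 − (-2681) = -429

-429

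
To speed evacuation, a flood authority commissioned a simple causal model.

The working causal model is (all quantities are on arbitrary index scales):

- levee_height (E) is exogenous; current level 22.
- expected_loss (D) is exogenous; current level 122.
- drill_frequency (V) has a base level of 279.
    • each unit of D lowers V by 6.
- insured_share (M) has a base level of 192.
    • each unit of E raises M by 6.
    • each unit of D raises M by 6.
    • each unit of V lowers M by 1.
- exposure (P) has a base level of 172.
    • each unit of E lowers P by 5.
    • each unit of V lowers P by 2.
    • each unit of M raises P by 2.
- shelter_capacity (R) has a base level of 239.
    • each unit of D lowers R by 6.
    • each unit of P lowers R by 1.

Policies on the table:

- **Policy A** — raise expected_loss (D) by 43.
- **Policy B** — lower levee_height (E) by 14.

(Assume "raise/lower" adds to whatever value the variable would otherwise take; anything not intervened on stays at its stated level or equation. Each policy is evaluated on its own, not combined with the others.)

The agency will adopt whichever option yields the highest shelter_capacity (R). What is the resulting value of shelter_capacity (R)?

Policy A (D + 43):
  E = 22
  D = 122 + 43 = 165
  V = 279 − 6·165 = -711
  M = 192 + 6·22 + 6·165 − (-711) = 2025
  P = 172 − 5·22 − 2·(-711) + 2·2025 = 5534
  R = 239 − 6·165 − 5534 = -6285
Policy B (E − 14):
  E = 22 − 14 = 8
  D = 122
  V = 279 − 6·122 = -453
  M = 192 + 6·8 + 6·122 − (-453) = 1425
  P = 172 − 5·8 − 2·(-453) + 2·1425 = 3888
  R = 239 − 6·122 − 3888 = -4381
Comparing — Policy A: R=-6285, Policy B: R=-4381. Highest is -4381 (Policy B).

-4381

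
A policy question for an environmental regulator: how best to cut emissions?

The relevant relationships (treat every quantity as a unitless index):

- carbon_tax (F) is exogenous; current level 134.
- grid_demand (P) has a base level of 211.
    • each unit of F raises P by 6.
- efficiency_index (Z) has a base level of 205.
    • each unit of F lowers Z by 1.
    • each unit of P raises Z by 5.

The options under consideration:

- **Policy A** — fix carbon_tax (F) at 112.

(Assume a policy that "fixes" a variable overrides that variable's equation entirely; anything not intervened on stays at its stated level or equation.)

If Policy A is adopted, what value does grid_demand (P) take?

883

Policy A (F := 112):
  F = 112
  P = 211 + 6·112 = 883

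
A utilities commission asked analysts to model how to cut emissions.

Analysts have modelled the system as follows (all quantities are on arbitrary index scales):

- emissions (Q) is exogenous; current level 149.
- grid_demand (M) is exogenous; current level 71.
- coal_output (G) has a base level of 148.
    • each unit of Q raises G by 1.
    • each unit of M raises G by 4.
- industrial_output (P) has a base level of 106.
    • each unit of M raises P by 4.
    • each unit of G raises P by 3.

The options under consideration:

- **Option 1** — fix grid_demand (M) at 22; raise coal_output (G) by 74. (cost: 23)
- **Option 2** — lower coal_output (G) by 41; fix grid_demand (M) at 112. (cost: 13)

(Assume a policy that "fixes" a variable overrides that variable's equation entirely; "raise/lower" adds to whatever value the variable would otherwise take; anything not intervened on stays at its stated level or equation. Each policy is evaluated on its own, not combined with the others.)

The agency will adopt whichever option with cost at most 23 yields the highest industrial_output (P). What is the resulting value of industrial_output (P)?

Option 1 (M := 22, G + 74):
  Q = 149
  M = 22
  G = 148 + 149 + 4·22 (+74 from intervention) = 459
  P = 106 + 4·22 + 3·459 = 1571
Option 2 (G − 41, M := 112):
  Q = 149
  M = 112
  G = 148 + 149 + 4·112 (−41 from intervention) = 704
  P = 106 + 4·112 + 3·704 = 2666
Comparing — Option 1: P=1571, Option 2: P=2666. Highest is 2666 (Option 2).

2666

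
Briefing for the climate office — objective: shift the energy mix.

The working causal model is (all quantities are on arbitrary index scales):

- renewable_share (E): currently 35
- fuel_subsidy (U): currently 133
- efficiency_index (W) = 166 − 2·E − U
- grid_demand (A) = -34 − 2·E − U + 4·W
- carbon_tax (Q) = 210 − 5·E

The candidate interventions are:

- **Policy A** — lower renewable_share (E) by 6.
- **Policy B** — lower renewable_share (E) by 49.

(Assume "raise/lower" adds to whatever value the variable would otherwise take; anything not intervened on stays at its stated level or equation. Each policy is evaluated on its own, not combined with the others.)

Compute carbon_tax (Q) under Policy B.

Policy B (E − 49):
  E = 35 − 49 = -14
  Q = 210 − 5·(-14) = 280

280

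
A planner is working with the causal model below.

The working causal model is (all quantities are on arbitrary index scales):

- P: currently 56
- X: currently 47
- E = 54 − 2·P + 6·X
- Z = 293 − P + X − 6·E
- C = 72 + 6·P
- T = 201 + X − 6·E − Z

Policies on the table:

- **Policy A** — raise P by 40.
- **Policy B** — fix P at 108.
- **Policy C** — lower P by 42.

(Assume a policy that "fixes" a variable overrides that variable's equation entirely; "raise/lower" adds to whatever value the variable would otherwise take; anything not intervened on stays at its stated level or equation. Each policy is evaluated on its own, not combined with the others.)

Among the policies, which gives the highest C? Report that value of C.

Policy A (P + 40):
  P = 56 + 40 = 96
  C = 72 + 6·96 = 648
Policy B (P := 108):
  P = 108
  C = 72 + 6·108 = 720
Policy C (P − 42):
  P = 56 − 42 = 14
  C = 72 + 6·14 = 156
Comparing — Policy A: C=648, Policy B: C=720, Policy C: C=156. Highest is 720 (Policy B).

720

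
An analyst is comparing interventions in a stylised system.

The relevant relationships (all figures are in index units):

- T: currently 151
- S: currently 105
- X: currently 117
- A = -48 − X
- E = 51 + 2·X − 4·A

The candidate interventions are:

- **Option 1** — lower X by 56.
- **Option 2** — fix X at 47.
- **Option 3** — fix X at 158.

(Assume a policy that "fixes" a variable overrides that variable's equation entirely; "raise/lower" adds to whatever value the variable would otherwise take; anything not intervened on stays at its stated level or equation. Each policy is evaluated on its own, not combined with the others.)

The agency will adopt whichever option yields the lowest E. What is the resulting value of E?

525

Option 1 (X − 56):
  X = 117 − 56 = 61
  A = -48 − 61 = -109
  E = 51 + 2·61 − 4·(-109) = 609
Option 2 (X := 47):
  X = 47
  A = -48 − 47 = -95
  E = 51 + 2·47 − 4·(-95) = 525
Option 3 (X := 158):
  X = 158
  A = -48 − 158 = -206
  E = 51 + 2·158 − 4·(-206) = 1191
Comparing — Option 1: E=609, Option 2: E=525, Option 3: E=1191. Lowest is 525 (Option 2).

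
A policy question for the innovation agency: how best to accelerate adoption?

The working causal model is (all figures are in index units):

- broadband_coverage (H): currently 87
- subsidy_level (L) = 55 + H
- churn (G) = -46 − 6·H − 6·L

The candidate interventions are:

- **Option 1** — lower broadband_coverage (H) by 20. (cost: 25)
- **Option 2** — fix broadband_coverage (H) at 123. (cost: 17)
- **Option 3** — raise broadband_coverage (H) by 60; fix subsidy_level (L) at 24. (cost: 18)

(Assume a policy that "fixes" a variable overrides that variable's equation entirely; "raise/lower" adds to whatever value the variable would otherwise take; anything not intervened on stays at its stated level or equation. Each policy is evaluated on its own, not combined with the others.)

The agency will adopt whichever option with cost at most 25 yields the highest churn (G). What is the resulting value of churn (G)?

Option 1 (H − 20):
  H = 87 − 20 = 67
  L = 55 + 67 = 122
  G = -46 − 6·67 − 6·122 = -1180
Option 2 (H := 123):
  H = 123
  L = 55 + 123 = 178
  G = -46 − 6·123 − 6·178 = -1852
Option 3 (H + 60, L := 24):
  H = 87 + 60 = 147
  L = 24
  G = -46 − 6·147 − 6·24 = -1072
Comparing — Option 1: G=-1180, Option 2: G=-1852, Option 3: G=-1072. Highest is -1072 (Option 3).

-1072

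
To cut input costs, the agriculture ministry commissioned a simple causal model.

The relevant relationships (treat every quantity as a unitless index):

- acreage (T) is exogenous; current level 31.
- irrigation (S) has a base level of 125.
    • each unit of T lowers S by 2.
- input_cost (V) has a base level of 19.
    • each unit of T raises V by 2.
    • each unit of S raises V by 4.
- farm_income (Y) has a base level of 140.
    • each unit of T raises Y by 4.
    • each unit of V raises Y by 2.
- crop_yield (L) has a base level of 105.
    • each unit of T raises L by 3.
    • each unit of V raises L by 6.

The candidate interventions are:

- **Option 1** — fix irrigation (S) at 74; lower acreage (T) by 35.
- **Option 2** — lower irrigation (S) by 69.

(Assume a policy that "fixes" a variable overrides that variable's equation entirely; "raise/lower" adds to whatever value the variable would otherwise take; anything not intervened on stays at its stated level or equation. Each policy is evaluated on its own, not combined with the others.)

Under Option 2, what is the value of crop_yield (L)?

540

Option 2 (S − 69):
  T = 31
  S = 125 − 2·31 (−69 from intervention) = -6
  V = 19 + 2·31 + 4·(-6) = 57
  L = 105 + 3·31 + 6·57 = 540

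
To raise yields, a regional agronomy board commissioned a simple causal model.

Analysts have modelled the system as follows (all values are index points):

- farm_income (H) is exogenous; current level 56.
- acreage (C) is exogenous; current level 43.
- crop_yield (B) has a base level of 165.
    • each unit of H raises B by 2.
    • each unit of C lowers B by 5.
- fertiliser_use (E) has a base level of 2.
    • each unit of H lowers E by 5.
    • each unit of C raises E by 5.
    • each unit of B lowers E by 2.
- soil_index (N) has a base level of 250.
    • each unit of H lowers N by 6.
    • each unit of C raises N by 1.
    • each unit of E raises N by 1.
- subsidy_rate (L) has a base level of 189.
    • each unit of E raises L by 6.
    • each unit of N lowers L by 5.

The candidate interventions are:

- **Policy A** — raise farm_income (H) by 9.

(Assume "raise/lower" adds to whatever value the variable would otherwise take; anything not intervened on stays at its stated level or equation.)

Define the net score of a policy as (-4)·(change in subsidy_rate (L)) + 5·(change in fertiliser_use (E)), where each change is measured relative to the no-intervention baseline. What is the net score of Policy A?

-1161

Baseline:
  H = 56
  C = 43
  B = 165 + 2·56 − 5·43 = 62
  E = 2 − 5·56 + 5·43 − 2·62 = -187
  N = 250 − 6·56 + 43 + (-187) = -230
  L = 189 + 6·(-187) − 5·(-230) = 217
Policy A (H + 9):
  H = 56 + 9 = 65
  C = 43
  B = 165 + 2·65 − 5·43 = 80
  E = 2 − 5·65 + 5·43 − 2·80 = -268
  N = 250 − 6·65 + 43 + (-268) = -365
  L = 189 + 6·(-268) − 5·(-365) = 406
ΔL = 406 − 217 = 189; ΔE = -268 − (-187) = -81
Score = (-4)·189 + 5·(-81) = -1161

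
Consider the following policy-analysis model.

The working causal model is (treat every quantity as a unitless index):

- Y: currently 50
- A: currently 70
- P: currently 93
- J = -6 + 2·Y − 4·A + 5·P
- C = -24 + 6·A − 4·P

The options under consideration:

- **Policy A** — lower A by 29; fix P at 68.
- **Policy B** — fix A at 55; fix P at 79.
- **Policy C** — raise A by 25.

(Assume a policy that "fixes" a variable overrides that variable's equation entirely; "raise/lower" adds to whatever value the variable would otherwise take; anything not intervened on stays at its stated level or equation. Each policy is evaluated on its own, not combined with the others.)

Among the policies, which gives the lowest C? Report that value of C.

Policy A (A − 29, P := 68):
  A = 70 − 29 = 41
  P = 68
  C = -24 + 6·41 − 4·68 = -50
Policy B (A := 55, P := 79):
  A = 55
  P = 79
  C = -24 + 6·55 − 4·79 = -10
Policy C (A + 25):
  A = 70 + 25 = 95
  P = 93
  C = -24 + 6·95 − 4·93 = 174
Comparing — Policy A: C=-50, Policy B: C=-10, Policy C: C=174. Lowest is -50 (Policy A).

-50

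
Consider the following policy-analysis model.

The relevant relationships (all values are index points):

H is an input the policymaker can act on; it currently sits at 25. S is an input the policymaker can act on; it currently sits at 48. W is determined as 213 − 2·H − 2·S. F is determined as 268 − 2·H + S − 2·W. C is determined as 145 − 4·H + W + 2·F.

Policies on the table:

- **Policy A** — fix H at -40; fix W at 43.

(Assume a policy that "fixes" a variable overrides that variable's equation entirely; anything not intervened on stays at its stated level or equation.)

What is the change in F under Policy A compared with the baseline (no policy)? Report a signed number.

Baseline:
  H = 25
  S = 48
  W = 213 − 2·25 − 2·48 = 67
  F = 268 − 2·25 + 48 − 2·67 = 132
Policy A (H := -40, W := 43):
  H = -40
  S = 48
  W = 43
  F = 268 − 2·(-40) + 48 − 2·43 = 310
Change in F: 310 − 132 = 178

178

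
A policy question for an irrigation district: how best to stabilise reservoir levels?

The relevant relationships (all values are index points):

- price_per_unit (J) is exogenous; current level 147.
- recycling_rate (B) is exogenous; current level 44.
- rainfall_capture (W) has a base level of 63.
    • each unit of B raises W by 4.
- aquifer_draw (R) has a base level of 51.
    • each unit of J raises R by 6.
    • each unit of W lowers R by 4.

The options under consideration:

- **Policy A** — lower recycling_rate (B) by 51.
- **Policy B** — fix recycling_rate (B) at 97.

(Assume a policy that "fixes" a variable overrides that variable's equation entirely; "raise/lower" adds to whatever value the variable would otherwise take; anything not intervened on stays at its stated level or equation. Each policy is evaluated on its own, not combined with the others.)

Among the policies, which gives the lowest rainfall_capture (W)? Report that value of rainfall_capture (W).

Policy A (B − 51):
  B = 44 − 51 = -7
  W = 63 + 4·(-7) = 35
Policy B (B := 97):
  B = 97
  W = 63 + 4·97 = 451
Comparing — Policy A: W=35, Policy B: W=451. Lowest is 35 (Policy A).

35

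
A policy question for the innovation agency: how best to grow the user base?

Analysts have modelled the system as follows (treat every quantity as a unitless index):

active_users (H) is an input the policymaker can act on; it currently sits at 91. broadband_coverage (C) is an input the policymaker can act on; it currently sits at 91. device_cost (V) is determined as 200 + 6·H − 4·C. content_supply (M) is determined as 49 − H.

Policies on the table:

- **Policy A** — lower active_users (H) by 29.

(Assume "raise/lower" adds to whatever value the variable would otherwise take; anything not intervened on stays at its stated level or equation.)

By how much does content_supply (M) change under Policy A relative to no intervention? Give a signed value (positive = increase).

Baseline:
  H = 91
  M = 49 − 91 = -42
Policy A (H − 29):
  H = 91 − 29 = 62
  M = 49 − 62 = -13
Change in M: -13 − (-42) = 29

29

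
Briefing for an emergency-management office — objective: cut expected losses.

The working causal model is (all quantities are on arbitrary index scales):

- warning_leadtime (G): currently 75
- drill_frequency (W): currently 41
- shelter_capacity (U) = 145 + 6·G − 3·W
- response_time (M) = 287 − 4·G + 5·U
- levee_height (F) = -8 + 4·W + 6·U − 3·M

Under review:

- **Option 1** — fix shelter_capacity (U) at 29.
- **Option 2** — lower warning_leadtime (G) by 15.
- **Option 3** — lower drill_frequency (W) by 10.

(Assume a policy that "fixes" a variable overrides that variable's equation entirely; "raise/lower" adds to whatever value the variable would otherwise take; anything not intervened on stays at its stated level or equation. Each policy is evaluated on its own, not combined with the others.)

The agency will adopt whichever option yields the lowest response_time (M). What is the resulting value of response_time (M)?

132

Option 1 (U := 29):
  G = 75
  W = 41
  U = 29
  M = 287 − 4·75 + 5·29 = 132
Option 2 (G − 15):
  G = 75 − 15 = 60
  W = 41
  U = 145 + 6·60 − 3·41 = 382
  M = 287 − 4·60 + 5·382 = 1957
Option 3 (W − 10):
  G = 75
  W = 41 − 10 = 31
  U = 145 + 6·75 − 3·31 = 502
  M = 287 − 4·75 + 5·502 = 2497
Comparing — Option 1: M=132, Option 2: M=1957, Option 3: M=2497. Lowest is 132 (Option 1).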